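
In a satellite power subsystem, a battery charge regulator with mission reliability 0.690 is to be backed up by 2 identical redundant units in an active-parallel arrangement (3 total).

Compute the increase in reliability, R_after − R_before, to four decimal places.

R_before = 0.690
R_after = 1 − (1 − 0.690)^3 = 0.9702
ΔR = 0.9702 − 0.690 = 0.2802

0.2802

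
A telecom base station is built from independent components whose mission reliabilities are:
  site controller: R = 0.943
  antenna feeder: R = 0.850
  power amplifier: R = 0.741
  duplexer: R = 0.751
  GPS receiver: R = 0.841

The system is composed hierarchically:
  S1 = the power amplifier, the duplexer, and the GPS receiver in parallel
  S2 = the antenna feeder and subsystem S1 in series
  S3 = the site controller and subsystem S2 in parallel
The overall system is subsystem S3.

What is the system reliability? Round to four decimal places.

Parallel (power amplifier, duplexer, and GPS receiver): 1 − (1 − 0.741000)(1 − 0.751000)(1 − 0.841000) = 0.989746
Series (antenna feeder and [0.989746]): 0.850000 × 0.989746 = 0.841284
Parallel (site controller and [0.841284]): 1 − (1 − 0.943000)(1 − 0.841284) = 0.9910

0.9910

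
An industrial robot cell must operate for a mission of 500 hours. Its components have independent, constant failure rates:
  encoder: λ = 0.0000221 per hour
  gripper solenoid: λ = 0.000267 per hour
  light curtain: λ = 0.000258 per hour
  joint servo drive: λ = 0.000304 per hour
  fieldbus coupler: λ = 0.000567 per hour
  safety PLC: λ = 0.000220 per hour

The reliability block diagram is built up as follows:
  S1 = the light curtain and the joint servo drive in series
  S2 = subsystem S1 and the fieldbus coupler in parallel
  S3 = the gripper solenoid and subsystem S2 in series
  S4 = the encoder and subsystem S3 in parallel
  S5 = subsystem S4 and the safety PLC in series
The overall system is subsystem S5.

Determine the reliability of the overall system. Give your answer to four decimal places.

0.8941

R(encoder) = exp(−0.0000221 × 500) = 0.989011
R(gripper solenoid) = exp(−0.000267 × 500) = 0.875027
R(light curtain) = exp(−0.000258 × 500) = 0.878974
R(joint servo drive) = exp(−0.000304 × 500) = 0.858988
R(fieldbus coupler) = exp(−0.000567 × 500) = 0.753143
R(safety PLC) = exp(−0.000220 × 500) = 0.895834
Series (light curtain and joint servo drive): 0.878974 × 0.858988 = 0.755028
Parallel ([0.755028] and fieldbus coupler): 1 − (1 − 0.755028)(1 − 0.753143) = 0.939527
Series (gripper solenoid and [0.939527]): 0.875027 × 0.939527 = 0.822111
Parallel (encoder and [0.822111]): 1 − (1 − 0.989011)(1 − 0.822111) = 0.998045
Series ([0.998045] and safety PLC): 0.998045 × 0.895834 = 0.8941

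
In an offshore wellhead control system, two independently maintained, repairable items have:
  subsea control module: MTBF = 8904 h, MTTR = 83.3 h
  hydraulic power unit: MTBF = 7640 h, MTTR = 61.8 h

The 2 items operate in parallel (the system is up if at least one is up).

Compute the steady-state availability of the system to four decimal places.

0.9999

A(subsea control module) = MTBF/(MTBF+MTTR) = 8904/(8904+83.3) = 0.990731
A(hydraulic power unit) = MTBF/(MTBF+MTTR) = 7640/(7640+61.8) = 0.991976
Parallel availability: 1 − (1 − 0.990731)(1 − 0.991976) = 0.9999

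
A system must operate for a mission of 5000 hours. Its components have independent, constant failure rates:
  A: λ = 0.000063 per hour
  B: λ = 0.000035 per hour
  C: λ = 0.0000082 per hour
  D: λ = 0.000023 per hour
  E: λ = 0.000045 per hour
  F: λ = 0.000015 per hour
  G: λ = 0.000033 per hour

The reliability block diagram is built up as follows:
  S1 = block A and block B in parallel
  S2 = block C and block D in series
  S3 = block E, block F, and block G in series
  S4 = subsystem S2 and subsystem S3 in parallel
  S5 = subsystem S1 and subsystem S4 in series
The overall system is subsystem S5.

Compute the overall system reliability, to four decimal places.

R(A) = exp(−0.000063 × 5000) = 0.729789
R(B) = exp(−0.000035 × 5000) = 0.839457
R(C) = exp(−0.0000082 × 5000) = 0.959829
R(D) = exp(−0.000023 × 5000) = 0.891366
R(E) = exp(−0.000045 × 5000) = 0.798516
R(F) = exp(−0.000015 × 5000) = 0.927743
R(G) = exp(−0.000033 × 5000) = 0.847894
Parallel (A and B): 1 − (1 − 0.729789)(1 − 0.839457) = 0.956620
Series (C and D): 0.959829 × 0.891366 = 0.855559
Series (E, F, and G): 0.798516 × 0.927743 × 0.847894 = 0.628135
Parallel ([0.855559] and [0.628135]): 1 − (1 − 0.855559)(1 − 0.628135) = 0.946287
Series ([0.956620] and [0.946287]): 0.956620 × 0.946287 = 0.9052

0.9052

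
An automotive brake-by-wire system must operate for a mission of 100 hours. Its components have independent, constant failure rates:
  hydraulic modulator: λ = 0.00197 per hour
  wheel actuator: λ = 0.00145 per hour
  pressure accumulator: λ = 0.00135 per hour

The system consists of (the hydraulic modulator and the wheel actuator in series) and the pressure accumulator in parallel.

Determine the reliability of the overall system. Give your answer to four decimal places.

0.9634

R(hydraulic modulator) = exp(−0.00197 × 100) = 0.821191
R(wheel actuator) = exp(−0.00145 × 100) = 0.865022
R(pressure accumulator) = exp(−0.00135 × 100) = 0.873716
Series (hydraulic modulator and wheel actuator): 0.821191 × 0.865022 = 0.710348
Parallel ([0.710348] and pressure accumulator): 1 − (1 − 0.710348)(1 − 0.873716) = 0.9634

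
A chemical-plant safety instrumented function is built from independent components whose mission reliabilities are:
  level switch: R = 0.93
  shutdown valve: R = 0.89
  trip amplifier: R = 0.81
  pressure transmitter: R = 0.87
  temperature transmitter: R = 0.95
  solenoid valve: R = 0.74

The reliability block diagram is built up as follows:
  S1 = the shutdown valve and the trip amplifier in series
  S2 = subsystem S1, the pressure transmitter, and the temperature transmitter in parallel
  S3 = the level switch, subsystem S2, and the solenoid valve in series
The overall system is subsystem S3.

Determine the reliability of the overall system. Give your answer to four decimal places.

0.6870

Series (shutdown valve and trip amplifier): 0.890000 × 0.810000 = 0.720900
Parallel ([0.720900], pressure transmitter, and temperature transmitter): 1 − (1 − 0.720900)(1 − 0.870000)(1 − 0.950000) = 0.998186
Series (level switch, [0.998186], and solenoid valve): 0.930000 × 0.998186 × 0.740000 = 0.6870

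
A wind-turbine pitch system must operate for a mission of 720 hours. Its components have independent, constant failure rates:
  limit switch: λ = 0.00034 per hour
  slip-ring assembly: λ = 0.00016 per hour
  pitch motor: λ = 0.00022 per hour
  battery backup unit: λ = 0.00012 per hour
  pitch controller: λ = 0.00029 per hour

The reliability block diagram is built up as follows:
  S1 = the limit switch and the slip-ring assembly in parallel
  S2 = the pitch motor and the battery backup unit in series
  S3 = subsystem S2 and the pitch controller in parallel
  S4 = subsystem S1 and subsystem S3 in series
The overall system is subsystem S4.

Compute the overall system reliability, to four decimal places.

0.9364

R(limit switch) = exp(−0.00034 × 720) = 0.782861
R(slip-ring assembly) = exp(−0.00016 × 720) = 0.891188
R(pitch motor) = exp(−0.00022 × 720) = 0.853508
R(battery backup unit) = exp(−0.00012 × 720) = 0.917227
R(pitch controller) = exp(−0.00029 × 720) = 0.811558
Parallel (limit switch and slip-ring assembly): 1 − (1 − 0.782861)(1 − 0.891188) = 0.976373
Series (pitch motor and battery backup unit): 0.853508 × 0.917227 = 0.782861
Parallel ([0.782861] and pitch controller): 1 − (1 − 0.782861)(1 − 0.811558) = 0.959082
Series ([0.976373] and [0.959082]): 0.976373 × 0.959082 = 0.9364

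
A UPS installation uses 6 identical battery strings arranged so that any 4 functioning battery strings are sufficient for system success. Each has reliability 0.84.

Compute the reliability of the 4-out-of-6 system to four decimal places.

R = Σ_{i=4}^{6} C(6,i) p^i (1−p)^{6−i} with p = 0.84
C(6,4)·0.84^4·0.16^2 = 0.191183
C(6,5)·0.84^5·0.16^1 = 0.401483
C(6,6)·0.84^6·0.16^0 = 0.351298
Sum = 0.9440

0.9440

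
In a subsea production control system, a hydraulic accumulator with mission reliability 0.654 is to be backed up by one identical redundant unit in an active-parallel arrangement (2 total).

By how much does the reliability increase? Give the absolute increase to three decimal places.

0.226

R_before = 0.654
R_after = 1 − (1 − 0.654)^2 = 0.880
ΔR = 0.880 − 0.654 = 0.226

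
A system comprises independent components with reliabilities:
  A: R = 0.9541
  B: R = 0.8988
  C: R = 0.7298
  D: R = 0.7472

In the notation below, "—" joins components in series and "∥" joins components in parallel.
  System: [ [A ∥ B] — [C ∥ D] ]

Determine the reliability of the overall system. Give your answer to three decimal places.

Parallel (A and B): 1 − (1 − 0.95410)(1 − 0.89880) = 0.99535
Parallel (C and D): 1 − (1 − 0.72980)(1 − 0.74720) = 0.93169
Series ([0.99535] and [0.93169]): 0.99535 × 0.93169 = 0.927

0.927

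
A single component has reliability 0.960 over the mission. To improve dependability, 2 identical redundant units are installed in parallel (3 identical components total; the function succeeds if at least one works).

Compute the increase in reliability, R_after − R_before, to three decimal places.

0.040

R_before = 0.960
R_after = 1 − (1 − 0.960)^3 = 1.000
ΔR = 1.000 − 0.960 = 0.040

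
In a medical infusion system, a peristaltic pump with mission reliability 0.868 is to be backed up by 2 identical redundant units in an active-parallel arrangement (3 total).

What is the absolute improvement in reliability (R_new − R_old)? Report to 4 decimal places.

0.1297

R_before = 0.868
R_after = 1 − (1 − 0.868)^3 = 0.9977
ΔR = 0.9977 − 0.868 = 0.1297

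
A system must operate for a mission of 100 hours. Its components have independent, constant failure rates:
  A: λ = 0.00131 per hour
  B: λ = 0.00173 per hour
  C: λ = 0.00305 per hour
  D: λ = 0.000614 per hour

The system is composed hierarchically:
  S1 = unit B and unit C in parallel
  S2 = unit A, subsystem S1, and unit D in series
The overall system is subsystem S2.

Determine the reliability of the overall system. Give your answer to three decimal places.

0.791

R(A) = exp(−0.00131 × 100) = 0.87722
R(B) = exp(−0.00173 × 100) = 0.84114
R(C) = exp(−0.00305 × 100) = 0.73712
R(D) = exp(−0.000614 × 100) = 0.94045
Parallel (B and C): 1 − (1 − 0.84114)(1 − 0.73712) = 0.95824
Series (A, [0.95824], and D): 0.87722 × 0.95824 × 0.94045 = 0.791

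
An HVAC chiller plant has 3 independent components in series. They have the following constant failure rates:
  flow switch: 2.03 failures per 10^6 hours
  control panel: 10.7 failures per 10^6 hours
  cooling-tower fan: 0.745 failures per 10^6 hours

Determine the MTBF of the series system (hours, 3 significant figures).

74200

Series of exponential components: λ_sys = Σ λ_i
λ_sys = 0.00000203 + 0.0000107 + 0.000000745 = 1.3475e-05 /h
MTBF = 1 / λ_sys = 74200 h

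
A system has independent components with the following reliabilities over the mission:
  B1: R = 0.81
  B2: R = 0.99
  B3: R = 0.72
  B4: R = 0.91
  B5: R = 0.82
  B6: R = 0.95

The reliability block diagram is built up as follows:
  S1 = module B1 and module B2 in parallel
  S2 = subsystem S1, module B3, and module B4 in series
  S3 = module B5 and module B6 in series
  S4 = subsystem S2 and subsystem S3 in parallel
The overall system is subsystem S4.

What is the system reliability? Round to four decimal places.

Parallel (B1 and B2): 1 − (1 − 0.810000)(1 − 0.990000) = 0.998100
Series ([0.998100], B3, and B4): 0.998100 × 0.720000 × 0.910000 = 0.653955
Series (B5 and B6): 0.820000 × 0.950000 = 0.779000
Parallel ([0.653955] and [0.779000]): 1 − (1 − 0.653955)(1 − 0.779000) = 0.9235

0.9235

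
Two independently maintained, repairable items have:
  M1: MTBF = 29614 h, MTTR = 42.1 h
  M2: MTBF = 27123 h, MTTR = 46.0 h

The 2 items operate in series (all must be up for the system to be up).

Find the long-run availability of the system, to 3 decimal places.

A(M1) = MTBF/(MTBF+MTTR) = 29614/(29614+42.1) = 0.998580
A(M2) = MTBF/(MTBF+MTTR) = 27123/(27123+46.0) = 0.998307
Series availability: 0.998580 × 0.998307 = 0.997

0.997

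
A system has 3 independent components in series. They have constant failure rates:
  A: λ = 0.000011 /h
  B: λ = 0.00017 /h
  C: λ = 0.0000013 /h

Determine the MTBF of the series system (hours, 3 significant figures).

Series of exponential components: λ_sys = Σ λ_i
λ_sys = 0.000011 + 0.00017 + 0.0000013 = 1.8230e-04 /h
MTBF = 1 / λ_sys = 5490 h

5490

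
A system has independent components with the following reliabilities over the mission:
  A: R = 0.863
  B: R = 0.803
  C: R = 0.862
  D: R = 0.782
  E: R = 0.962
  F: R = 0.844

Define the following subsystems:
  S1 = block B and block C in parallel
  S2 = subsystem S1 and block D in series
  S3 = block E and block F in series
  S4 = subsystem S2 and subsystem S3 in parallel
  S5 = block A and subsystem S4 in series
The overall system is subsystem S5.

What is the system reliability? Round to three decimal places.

Parallel (B and C): 1 − (1 − 0.80300)(1 − 0.86200) = 0.97281
Series ([0.97281] and D): 0.97281 × 0.78200 = 0.76074
Series (E and F): 0.96200 × 0.84400 = 0.81193
Parallel ([0.76074] and [0.81193]): 1 − (1 − 0.76074)(1 − 0.81193) = 0.95500
Series (A and [0.95500]): 0.86300 × 0.95500 = 0.824

0.824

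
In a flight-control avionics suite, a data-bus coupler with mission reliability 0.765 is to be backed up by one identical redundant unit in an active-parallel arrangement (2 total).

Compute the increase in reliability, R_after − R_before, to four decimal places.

R_before = 0.765
R_after = 1 − (1 − 0.765)^2 = 0.9448
ΔR = 0.9448 − 0.765 = 0.1798

0.1798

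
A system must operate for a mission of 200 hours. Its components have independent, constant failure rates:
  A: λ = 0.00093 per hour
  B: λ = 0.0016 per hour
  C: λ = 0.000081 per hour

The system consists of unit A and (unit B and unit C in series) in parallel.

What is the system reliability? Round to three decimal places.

R(A) = exp(−0.00093 × 200) = 0.83027
R(B) = exp(−0.0016 × 200) = 0.72615
R(C) = exp(−0.000081 × 200) = 0.98393
Series (B and C): 0.72615 × 0.98393 = 0.71448
Parallel (A and [0.71448]): 1 − (1 − 0.83027)(1 − 0.71448) = 0.952

0.952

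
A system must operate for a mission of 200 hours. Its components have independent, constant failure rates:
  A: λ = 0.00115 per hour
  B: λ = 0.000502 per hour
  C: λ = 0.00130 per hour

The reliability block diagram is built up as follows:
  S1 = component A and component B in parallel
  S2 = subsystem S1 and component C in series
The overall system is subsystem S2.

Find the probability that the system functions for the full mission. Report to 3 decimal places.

R(A) = exp(−0.00115 × 200) = 0.79453
R(B) = exp(−0.000502 × 200) = 0.90448
R(C) = exp(−0.00130 × 200) = 0.77105
Parallel (A and B): 1 − (1 − 0.79453)(1 − 0.90448) = 0.98037
Series ([0.98037] and C): 0.98037 × 0.77105 = 0.756

0.756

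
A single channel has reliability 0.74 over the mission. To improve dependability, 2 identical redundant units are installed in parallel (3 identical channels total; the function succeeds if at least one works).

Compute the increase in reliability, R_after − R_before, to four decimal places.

0.2424

R_before = 0.74
R_after = 1 − (1 − 0.74)^3 = 0.9824
ΔR = 0.9824 − 0.74 = 0.2424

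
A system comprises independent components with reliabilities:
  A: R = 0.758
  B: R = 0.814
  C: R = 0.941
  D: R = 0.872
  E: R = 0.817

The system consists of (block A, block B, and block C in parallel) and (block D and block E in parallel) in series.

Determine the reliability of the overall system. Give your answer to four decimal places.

0.9740

Parallel (A, B, and C): 1 − (1 − 0.758000)(1 − 0.814000)(1 − 0.941000) = 0.997344
Parallel (D and E): 1 − (1 − 0.872000)(1 − 0.817000) = 0.976576
Series ([0.997344] and [0.976576]): 0.997344 × 0.976576 = 0.9740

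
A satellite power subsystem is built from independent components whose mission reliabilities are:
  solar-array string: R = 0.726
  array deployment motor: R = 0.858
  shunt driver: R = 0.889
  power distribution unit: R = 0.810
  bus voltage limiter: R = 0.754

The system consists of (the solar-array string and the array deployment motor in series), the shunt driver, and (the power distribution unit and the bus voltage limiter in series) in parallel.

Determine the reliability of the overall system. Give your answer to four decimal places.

0.9837

Series (solar-array string and array deployment motor): 0.726000 × 0.858000 = 0.622908
Series (power distribution unit and bus voltage limiter): 0.810000 × 0.754000 = 0.610740
Parallel ([0.622908], shunt driver, and [0.610740]): 1 − (1 − 0.622908)(1 − 0.889000)(1 − 0.610740) = 0.9837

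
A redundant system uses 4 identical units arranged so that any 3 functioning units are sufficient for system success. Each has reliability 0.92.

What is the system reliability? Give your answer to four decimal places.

0.9656

R = Σ_{i=3}^{4} C(4,i) p^i (1−p)^{4−i} with p = 0.92
C(4,3)·0.92^3·0.08^1 = 0.249180
C(4,4)·0.92^4·0.08^0 = 0.716393
Sum = 0.9656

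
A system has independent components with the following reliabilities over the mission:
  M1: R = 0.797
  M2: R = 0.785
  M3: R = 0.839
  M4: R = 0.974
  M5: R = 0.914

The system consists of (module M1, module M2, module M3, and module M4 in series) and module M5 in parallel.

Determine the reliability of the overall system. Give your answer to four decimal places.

Series (M1, M2, M3, and M4): 0.797000 × 0.785000 × 0.839000 × 0.974000 = 0.511268
Parallel ([0.511268] and M5): 1 − (1 − 0.511268)(1 − 0.914000) = 0.9580

0.9580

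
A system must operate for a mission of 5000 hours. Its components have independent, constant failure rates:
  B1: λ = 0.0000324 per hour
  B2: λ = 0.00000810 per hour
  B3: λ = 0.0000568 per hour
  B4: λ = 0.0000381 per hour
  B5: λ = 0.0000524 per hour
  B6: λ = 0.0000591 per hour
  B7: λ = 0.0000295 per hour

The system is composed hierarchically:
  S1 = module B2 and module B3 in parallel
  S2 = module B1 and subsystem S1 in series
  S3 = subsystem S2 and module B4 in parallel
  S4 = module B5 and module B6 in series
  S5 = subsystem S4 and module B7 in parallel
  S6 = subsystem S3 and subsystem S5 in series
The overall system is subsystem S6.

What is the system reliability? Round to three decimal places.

R(B1) = exp(−0.0000324 × 5000) = 0.85044
R(B2) = exp(−0.00000810 × 5000) = 0.96031
R(B3) = exp(−0.0000568 × 5000) = 0.75277
R(B4) = exp(−0.0000381 × 5000) = 0.82655
R(B5) = exp(−0.0000524 × 5000) = 0.76951
R(B6) = exp(−0.0000591 × 5000) = 0.74416
R(B7) = exp(−0.0000295 × 5000) = 0.86286
Parallel (B2 and B3): 1 − (1 − 0.96031)(1 − 0.75277) = 0.99019
Series (B1 and [0.99019]): 0.85044 × 0.99019 = 0.84210
Parallel ([0.84210] and B4): 1 − (1 − 0.84210)(1 − 0.82655) = 0.97261
Series (B5 and B6): 0.76951 × 0.74416 = 0.57264
Parallel ([0.57264] and B7): 1 − (1 − 0.57264)(1 − 0.86286) = 0.94139
Series ([0.97261] and [0.94139]): 0.97261 × 0.94139 = 0.916

0.916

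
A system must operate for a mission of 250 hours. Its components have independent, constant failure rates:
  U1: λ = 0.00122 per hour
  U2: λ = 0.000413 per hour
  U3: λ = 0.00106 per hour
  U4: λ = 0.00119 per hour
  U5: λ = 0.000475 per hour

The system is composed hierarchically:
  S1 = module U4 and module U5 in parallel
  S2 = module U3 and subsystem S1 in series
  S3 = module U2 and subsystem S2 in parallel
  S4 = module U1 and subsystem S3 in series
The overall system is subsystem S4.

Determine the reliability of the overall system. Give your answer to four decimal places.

0.7187

R(U1) = exp(−0.00122 × 250) = 0.737123
R(U2) = exp(−0.000413 × 250) = 0.901901
R(U3) = exp(−0.00106 × 250) = 0.767206
R(U4) = exp(−0.00119 × 250) = 0.742673
R(U5) = exp(−0.000475 × 250) = 0.888030
Parallel (U4 and U5): 1 − (1 − 0.742673)(1 − 0.888030) = 0.971187
Series (U3 and [0.971187]): 0.767206 × 0.971187 = 0.745100
Parallel (U2 and [0.745100]): 1 − (1 − 0.901901)(1 − 0.745100) = 0.974995
Series (U1 and [0.974995]): 0.737123 × 0.974995 = 0.7187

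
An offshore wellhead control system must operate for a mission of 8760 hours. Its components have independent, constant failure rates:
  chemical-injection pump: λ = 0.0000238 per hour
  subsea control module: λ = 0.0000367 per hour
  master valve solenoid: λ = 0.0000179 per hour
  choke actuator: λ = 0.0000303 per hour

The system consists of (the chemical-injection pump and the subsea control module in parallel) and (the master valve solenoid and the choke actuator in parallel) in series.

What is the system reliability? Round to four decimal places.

0.9162

R(chemical-injection pump) = exp(−0.0000238 × 8760) = 0.811811
R(subsea control module) = exp(−0.0000367 × 8760) = 0.725066
R(master valve solenoid) = exp(−0.0000179 × 8760) = 0.854872
R(choke actuator) = exp(−0.0000303 × 8760) = 0.766878
Parallel (chemical-injection pump and subsea control module): 1 − (1 − 0.811811)(1 − 0.725066) = 0.948260
Parallel (master valve solenoid and choke actuator): 1 − (1 − 0.854872)(1 − 0.766878) = 0.966167
Series ([0.948260] and [0.966167]): 0.948260 × 0.966167 = 0.9162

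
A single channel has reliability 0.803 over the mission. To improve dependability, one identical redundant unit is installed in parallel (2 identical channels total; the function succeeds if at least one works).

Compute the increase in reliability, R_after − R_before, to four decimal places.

0.1582

R_before = 0.803
R_after = 1 − (1 − 0.803)^2 = 0.9612
ΔR = 0.9612 − 0.803 = 0.1582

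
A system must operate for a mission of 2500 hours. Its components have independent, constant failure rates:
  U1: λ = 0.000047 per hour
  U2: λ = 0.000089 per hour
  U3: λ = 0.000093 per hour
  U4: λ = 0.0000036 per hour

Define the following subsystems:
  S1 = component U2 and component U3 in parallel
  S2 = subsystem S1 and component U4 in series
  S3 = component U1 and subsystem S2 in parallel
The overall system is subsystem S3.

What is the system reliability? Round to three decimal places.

R(U1) = exp(−0.000047 × 2500) = 0.88914
R(U2) = exp(−0.000089 × 2500) = 0.80052
R(U3) = exp(−0.000093 × 2500) = 0.79255
R(U4) = exp(−0.0000036 × 2500) = 0.99104
Parallel (U2 and U3): 1 − (1 − 0.80052)(1 − 0.79255) = 0.95862
Series ([0.95862] and U4): 0.95862 × 0.99104 = 0.95003
Parallel (U1 and [0.95003]): 1 − (1 − 0.88914)(1 − 0.95003) = 0.994

0.994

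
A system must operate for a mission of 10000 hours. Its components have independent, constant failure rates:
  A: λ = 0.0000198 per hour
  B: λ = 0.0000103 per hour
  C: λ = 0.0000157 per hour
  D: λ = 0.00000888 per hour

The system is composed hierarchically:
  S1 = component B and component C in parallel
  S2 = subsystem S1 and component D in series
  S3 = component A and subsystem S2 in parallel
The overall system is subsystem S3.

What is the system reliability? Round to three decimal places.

0.982

R(A) = exp(−0.0000198 × 10000) = 0.82037
R(B) = exp(−0.0000103 × 10000) = 0.90213
R(C) = exp(−0.0000157 × 10000) = 0.85470
R(D) = exp(−0.00000888 × 10000) = 0.91503
Parallel (B and C): 1 − (1 − 0.90213)(1 − 0.85470) = 0.98578
Series ([0.98578] and D): 0.98578 × 0.91503 = 0.90202
Parallel (A and [0.90202]): 1 − (1 − 0.82037)(1 − 0.90202) = 0.982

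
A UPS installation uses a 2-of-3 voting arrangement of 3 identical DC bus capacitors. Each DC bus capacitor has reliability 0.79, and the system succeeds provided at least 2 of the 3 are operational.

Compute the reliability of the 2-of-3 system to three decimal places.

R = Σ_{i=2}^{3} C(3,i) p^i (1−p)^{3−i} with p = 0.79
C(3,2)·0.79^2·0.21^1 = 0.39318
C(3,3)·0.79^3·0.21^0 = 0.49304
Sum = 0.886

0.886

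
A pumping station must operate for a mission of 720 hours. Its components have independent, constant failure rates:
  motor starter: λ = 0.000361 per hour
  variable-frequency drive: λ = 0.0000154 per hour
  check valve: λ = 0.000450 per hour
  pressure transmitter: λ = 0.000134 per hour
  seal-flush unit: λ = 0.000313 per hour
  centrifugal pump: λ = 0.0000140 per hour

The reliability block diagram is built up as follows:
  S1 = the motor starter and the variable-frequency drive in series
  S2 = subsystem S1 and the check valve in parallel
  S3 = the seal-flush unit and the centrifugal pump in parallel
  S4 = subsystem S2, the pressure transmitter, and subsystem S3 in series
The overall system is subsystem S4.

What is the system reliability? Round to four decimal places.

R(motor starter) = exp(−0.000361 × 720) = 0.771113
R(variable-frequency drive) = exp(−0.0000154 × 720) = 0.988973
R(check valve) = exp(−0.000450 × 720) = 0.723250
R(pressure transmitter) = exp(−0.000134 × 720) = 0.908028
R(seal-flush unit) = exp(−0.000313 × 720) = 0.798229
R(centrifugal pump) = exp(−0.0000140 × 720) = 0.989971
Series (motor starter and variable-frequency drive): 0.771113 × 0.988973 = 0.762610
Parallel ([0.762610] and check valve): 1 − (1 − 0.762610)(1 − 0.723250) = 0.934302
Parallel (seal-flush unit and centrifugal pump): 1 − (1 − 0.798229)(1 − 0.989971) = 0.997976
Series ([0.934302], pressure transmitter, and [0.997976]): 0.934302 × 0.908028 × 0.997976 = 0.8467

0.8467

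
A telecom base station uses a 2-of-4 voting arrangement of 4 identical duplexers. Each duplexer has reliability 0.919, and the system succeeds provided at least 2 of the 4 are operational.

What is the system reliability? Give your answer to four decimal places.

0.9980

R = Σ_{i=2}^{4} C(4,i) p^i (1−p)^{4−i} with p = 0.919
C(4,2)·0.919^2·0.081^2 = 0.033247
C(4,3)·0.919^3·0.081^1 = 0.251473
C(4,4)·0.919^4·0.081^0 = 0.713283
Sum = 0.9980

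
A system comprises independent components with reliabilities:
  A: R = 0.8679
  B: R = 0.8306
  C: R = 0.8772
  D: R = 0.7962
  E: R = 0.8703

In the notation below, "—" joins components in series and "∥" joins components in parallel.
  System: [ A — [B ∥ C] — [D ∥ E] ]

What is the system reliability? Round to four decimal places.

0.8274

Parallel (B and C): 1 − (1 − 0.830600)(1 − 0.877200) = 0.979198
Parallel (D and E): 1 − (1 − 0.796200)(1 − 0.870300) = 0.973567
Series (A, [0.979198], and [0.973567]): 0.867900 × 0.979198 × 0.973567 = 0.8274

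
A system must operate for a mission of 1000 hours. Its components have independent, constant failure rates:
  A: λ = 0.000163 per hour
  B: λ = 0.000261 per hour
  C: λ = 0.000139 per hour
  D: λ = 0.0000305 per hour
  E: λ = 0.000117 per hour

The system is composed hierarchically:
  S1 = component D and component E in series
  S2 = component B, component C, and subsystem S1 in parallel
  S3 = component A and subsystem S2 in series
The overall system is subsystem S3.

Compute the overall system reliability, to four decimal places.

R(A) = exp(−0.000163 × 1000) = 0.849591
R(B) = exp(−0.000261 × 1000) = 0.770281
R(C) = exp(−0.000139 × 1000) = 0.870228
R(D) = exp(−0.0000305 × 1000) = 0.969960
R(E) = exp(−0.000117 × 1000) = 0.889585
Series (D and E): 0.969960 × 0.889585 = 0.862862
Parallel (B, C, and [0.862862]): 1 − (1 − 0.770281)(1 − 0.870228)(1 − 0.862862) = 0.995912
Series (A and [0.995912]): 0.849591 × 0.995912 = 0.8461

0.8461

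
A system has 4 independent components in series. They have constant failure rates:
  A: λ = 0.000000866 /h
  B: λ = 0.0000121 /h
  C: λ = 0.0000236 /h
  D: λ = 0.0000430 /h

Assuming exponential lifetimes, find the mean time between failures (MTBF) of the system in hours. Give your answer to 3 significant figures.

Series of exponential components: λ_sys = Σ λ_i
λ_sys = 0.000000866 + 0.0000121 + 0.0000236 + 0.0000430 = 7.9566e-05 /h
MTBF = 1 / λ_sys = 12600 h

12600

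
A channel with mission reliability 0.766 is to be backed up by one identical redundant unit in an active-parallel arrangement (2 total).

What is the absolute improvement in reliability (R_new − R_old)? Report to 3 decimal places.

0.179

R_before = 0.766
R_after = 1 − (1 − 0.766)^2 = 0.945
ΔR = 0.945 − 0.766 = 0.179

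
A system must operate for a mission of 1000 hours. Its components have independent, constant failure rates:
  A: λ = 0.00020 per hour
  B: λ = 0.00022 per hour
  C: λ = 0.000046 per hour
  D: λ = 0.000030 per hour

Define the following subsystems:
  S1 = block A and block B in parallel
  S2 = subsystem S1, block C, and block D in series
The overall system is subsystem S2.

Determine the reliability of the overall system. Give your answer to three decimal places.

R(A) = exp(−0.00020 × 1000) = 0.81873
R(B) = exp(−0.00022 × 1000) = 0.80252
R(C) = exp(−0.000046 × 1000) = 0.95504
R(D) = exp(−0.000030 × 1000) = 0.97045
Parallel (A and B): 1 − (1 − 0.81873)(1 − 0.80252) = 0.96420
Series ([0.96420], C, and D): 0.96420 × 0.95504 × 0.97045 = 0.894

0.894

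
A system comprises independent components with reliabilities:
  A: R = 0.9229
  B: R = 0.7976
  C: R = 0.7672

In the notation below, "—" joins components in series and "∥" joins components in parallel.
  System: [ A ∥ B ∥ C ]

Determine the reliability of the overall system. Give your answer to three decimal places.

Parallel (A, B, and C): 1 − (1 − 0.92290)(1 − 0.79760)(1 − 0.76720) = 0.996

0.996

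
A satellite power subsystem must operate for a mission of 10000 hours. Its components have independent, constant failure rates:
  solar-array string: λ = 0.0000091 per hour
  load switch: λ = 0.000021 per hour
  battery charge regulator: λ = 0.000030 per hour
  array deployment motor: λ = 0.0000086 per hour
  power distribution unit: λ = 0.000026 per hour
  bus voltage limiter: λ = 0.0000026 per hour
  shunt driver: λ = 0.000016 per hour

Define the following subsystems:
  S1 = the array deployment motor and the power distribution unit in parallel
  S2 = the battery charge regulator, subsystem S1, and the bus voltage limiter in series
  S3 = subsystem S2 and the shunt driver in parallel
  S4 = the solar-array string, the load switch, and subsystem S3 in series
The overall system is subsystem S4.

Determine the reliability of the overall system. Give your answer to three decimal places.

R(solar-array string) = exp(−0.0000091 × 10000) = 0.91302
R(load switch) = exp(−0.000021 × 10000) = 0.81058
R(battery charge regulator) = exp(−0.000030 × 10000) = 0.74082
R(array deployment motor) = exp(−0.0000086 × 10000) = 0.91759
R(power distribution unit) = exp(−0.000026 × 10000) = 0.77105
R(bus voltage limiter) = exp(−0.0000026 × 10000) = 0.97434
R(shunt driver) = exp(−0.000016 × 10000) = 0.85214
Parallel (array deployment motor and power distribution unit): 1 − (1 − 0.91759)(1 − 0.77105) = 0.98113
Series (battery charge regulator, [0.98113], and bus voltage limiter): 0.74082 × 0.98113 × 0.97434 = 0.70819
Parallel ([0.70819] and shunt driver): 1 − (1 − 0.70819)(1 − 0.85214) = 0.95685
Series (solar-array string, load switch, and [0.95685]): 0.91302 × 0.81058 × 0.95685 = 0.708

0.708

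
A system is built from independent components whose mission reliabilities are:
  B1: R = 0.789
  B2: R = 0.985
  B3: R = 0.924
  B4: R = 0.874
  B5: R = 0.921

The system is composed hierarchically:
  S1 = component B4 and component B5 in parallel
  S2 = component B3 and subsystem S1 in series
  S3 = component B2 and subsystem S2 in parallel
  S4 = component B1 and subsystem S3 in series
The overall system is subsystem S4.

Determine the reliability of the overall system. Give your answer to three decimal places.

Parallel (B4 and B5): 1 − (1 − 0.87400)(1 − 0.92100) = 0.99005
Series (B3 and [0.99005]): 0.92400 × 0.99005 = 0.91481
Parallel (B2 and [0.91481]): 1 − (1 − 0.98500)(1 − 0.91481) = 0.99872
Series (B1 and [0.99872]): 0.78900 × 0.99872 = 0.788

0.788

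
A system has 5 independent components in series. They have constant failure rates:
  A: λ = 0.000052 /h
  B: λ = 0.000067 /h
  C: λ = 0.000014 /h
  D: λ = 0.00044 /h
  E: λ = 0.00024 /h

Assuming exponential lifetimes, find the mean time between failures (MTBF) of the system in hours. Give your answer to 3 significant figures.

1230

Series of exponential components: λ_sys = Σ λ_i
λ_sys = 0.000052 + 0.000067 + 0.000014 + 0.00044 + 0.00024 = 8.1300e-04 /h
MTBF = 1 / λ_sys = 1230 h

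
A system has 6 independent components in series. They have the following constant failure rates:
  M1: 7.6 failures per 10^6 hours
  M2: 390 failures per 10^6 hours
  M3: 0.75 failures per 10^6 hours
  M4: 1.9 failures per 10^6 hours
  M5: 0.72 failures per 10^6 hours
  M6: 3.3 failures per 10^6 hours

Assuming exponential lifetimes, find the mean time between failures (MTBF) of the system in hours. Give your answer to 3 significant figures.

Series of exponential components: λ_sys = Σ λ_i
λ_sys = 0.0000076 + 0.00039 + 0.00000075 + 0.0000019 + 0.00000072 + 0.0000033 = 4.0427e-04 /h
MTBF = 1 / λ_sys = 2470 h

2470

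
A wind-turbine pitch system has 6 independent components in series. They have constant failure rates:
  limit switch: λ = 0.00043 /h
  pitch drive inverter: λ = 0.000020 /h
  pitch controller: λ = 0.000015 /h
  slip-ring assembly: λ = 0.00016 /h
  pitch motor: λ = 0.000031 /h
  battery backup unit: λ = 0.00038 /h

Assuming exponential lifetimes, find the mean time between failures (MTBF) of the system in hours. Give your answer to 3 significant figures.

Series of exponential components: λ_sys = Σ λ_i
λ_sys = 0.00043 + 0.000020 + 0.000015 + 0.00016 + 0.000031 + 0.00038 = 1.0360e-03 /h
MTBF = 1 / λ_sys = 965 h

965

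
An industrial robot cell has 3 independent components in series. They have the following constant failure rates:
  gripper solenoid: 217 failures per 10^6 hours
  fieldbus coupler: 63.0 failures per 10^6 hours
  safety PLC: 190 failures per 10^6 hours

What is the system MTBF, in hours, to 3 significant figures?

2130

Series of exponential components: λ_sys = Σ λ_i
λ_sys = 0.000217 + 0.0000630 + 0.000190 = 4.7000e-04 /h
MTBF = 1 / λ_sys = 2130 h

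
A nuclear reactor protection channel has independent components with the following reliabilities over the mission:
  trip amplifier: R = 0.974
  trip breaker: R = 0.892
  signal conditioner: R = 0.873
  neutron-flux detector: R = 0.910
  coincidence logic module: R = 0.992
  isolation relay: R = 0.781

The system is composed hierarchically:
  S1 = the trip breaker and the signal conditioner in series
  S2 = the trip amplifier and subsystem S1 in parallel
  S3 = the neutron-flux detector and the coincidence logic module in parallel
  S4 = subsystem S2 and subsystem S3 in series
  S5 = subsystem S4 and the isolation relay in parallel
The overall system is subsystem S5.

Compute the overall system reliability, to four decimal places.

0.9986

Series (trip breaker and signal conditioner): 0.892000 × 0.873000 = 0.778716
Parallel (trip amplifier and [0.778716]): 1 − (1 − 0.974000)(1 − 0.778716) = 0.994247
Parallel (neutron-flux detector and coincidence logic module): 1 − (1 − 0.910000)(1 − 0.992000) = 0.999280
Series ([0.994247] and [0.999280]): 0.994247 × 0.999280 = 0.993531
Parallel ([0.993531] and isolation relay): 1 − (1 − 0.993531)(1 − 0.781000) = 0.9986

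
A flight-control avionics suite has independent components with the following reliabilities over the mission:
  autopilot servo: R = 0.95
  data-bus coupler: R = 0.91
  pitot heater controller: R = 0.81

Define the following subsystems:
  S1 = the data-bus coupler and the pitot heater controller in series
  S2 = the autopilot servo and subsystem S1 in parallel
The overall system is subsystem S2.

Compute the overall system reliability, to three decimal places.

0.987

Series (data-bus coupler and pitot heater controller): 0.91000 × 0.81000 = 0.73710
Parallel (autopilot servo and [0.73710]): 1 − (1 − 0.95000)(1 − 0.73710) = 0.987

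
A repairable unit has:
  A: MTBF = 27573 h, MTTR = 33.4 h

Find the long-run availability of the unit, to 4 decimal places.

0.9988

A(A) = MTBF/(MTBF+MTTR) = 27573/(27573+33.4) = 0.9988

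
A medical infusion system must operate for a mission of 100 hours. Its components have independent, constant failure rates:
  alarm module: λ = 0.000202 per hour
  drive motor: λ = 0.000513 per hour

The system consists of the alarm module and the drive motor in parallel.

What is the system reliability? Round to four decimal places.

0.9990

R(alarm module) = exp(−0.000202 × 100) = 0.980003
R(drive motor) = exp(−0.000513 × 100) = 0.949994
Parallel (alarm module and drive motor): 1 − (1 − 0.980003)(1 − 0.949994) = 0.9990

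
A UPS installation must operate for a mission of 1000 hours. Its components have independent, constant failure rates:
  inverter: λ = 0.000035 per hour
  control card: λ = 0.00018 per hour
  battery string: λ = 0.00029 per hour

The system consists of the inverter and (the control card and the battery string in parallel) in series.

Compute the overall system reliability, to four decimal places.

0.9256

R(inverter) = exp(−0.000035 × 1000) = 0.965605
R(control card) = exp(−0.00018 × 1000) = 0.835270
R(battery string) = exp(−0.00029 × 1000) = 0.748264
Parallel (control card and battery string): 1 − (1 − 0.835270)(1 − 0.748264) = 0.958532
Series (inverter and [0.958532]): 0.965605 × 0.958532 = 0.9256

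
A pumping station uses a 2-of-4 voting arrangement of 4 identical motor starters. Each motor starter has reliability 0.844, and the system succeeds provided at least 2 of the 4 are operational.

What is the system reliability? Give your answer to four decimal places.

R = Σ_{i=2}^{4} C(4,i) p^i (1−p)^{4−i} with p = 0.844
C(4,2)·0.844^2·0.156^2 = 0.104012
C(4,3)·0.844^3·0.156^1 = 0.375156
C(4,4)·0.844^4·0.156^0 = 0.507423
Sum = 0.9866

0.9866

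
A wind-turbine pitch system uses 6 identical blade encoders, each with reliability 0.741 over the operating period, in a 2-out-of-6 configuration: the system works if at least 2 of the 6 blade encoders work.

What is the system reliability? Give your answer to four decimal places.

R = Σ_{i=2}^{6} C(6,i) p^i (1−p)^{6−i} with p = 0.741
C(6,2)·0.741^2·0.259^4 = 0.037062
C(6,3)·0.741^3·0.259^3 = 0.141379
C(6,4)·0.741^4·0.259^2 = 0.303364
C(6,5)·0.741^5·0.259^1 = 0.347170
C(6,6)·0.741^6·0.259^0 = 0.165542
Sum = 0.9945

0.9945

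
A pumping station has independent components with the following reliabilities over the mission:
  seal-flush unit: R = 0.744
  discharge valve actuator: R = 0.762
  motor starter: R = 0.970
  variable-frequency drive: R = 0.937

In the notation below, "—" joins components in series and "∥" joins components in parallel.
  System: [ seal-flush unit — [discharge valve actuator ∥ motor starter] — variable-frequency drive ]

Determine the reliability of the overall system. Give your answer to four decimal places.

0.6922

Parallel (discharge valve actuator and motor starter): 1 − (1 − 0.762000)(1 − 0.970000) = 0.992860
Series (seal-flush unit, [0.992860], and variable-frequency drive): 0.744000 × 0.992860 × 0.937000 = 0.6922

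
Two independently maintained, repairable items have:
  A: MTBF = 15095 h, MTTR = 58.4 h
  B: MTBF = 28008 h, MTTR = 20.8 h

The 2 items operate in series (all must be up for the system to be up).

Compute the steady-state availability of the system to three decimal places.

0.995

A(A) = MTBF/(MTBF+MTTR) = 15095/(15095+58.4) = 0.996146
A(B) = MTBF/(MTBF+MTTR) = 28008/(28008+20.8) = 0.999258
Series availability: 0.996146 × 0.999258 = 0.995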